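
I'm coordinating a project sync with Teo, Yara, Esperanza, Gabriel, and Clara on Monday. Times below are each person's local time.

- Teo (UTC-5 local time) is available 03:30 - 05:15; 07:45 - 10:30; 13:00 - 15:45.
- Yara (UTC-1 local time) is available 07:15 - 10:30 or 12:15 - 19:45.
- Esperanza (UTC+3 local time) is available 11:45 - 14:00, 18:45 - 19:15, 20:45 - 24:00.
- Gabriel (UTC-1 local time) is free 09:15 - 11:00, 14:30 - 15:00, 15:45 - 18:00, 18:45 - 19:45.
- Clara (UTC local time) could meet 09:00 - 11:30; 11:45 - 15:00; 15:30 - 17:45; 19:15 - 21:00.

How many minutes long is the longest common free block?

Teo in UTC: 08:30-10:15, 12:45-15:30, 18:00-20:45 (add 5h to convert from UTC-5).
Yara in UTC: 08:15-11:30, 13:15-20:45 (add 1h to convert from UTC-1).
Esperanza in UTC: 08:45-11:00, 15:45-16:15, 17:45-21:00 (subtract 3h to convert from UTC+3).
Gabriel in UTC: 10:15-12:00, 15:30-16:00, 16:45-19:00, 19:45-20:45 (add 1h to convert from UTC-1).
Clara in UTC: 09:00-11:30, 11:45-15:00, 15:30-17:45, 19:15-21:00.
Teo ∩ Yara: 08:30-10:15, 13:15-15:30, 18:00-20:45.
Teo ∩ Yara ∩ Esperanza: 08:45-10:15, 18:00-20:45.
Teo ∩ Yara ∩ Esperanza ∩ Gabriel: 18:00-19:00, 19:45-20:45.
Teo ∩ Yara ∩ Esperanza ∩ Gabriel ∩ Clara: 19:45-20:45.
Those are the intersection windows.
The longest is 19:45-20:45 at 60 minutes.

60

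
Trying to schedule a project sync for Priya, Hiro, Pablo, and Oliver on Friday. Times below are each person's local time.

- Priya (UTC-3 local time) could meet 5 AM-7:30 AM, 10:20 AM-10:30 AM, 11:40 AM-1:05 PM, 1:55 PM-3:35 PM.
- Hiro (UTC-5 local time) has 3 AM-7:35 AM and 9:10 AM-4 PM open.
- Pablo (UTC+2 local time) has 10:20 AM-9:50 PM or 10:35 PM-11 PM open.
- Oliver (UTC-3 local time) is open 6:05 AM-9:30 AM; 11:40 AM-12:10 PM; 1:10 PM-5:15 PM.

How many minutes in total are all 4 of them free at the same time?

215

Priya in UTC: 08:00-10:30, 13:20-13:30, 14:40-16:05, 16:55-18:35 (add 3h to convert from UTC-3).
Hiro in UTC: 08:00-12:35, 14:10-21:00 (add 5h to convert from UTC-5).
Pablo in UTC: 08:20-19:50, 20:35-21:00 (subtract 2h to convert from UTC+2).
Oliver in UTC: 09:05-12:30, 14:40-15:10, 16:10-20:15 (add 3h to convert from UTC-3).
Priya ∩ Hiro: 08:00-10:30, 14:40-16:05, 16:55-18:35.
Priya ∩ Hiro ∩ Pablo: 08:20-10:30, 14:40-16:05, 16:55-18:35.
Priya ∩ Hiro ∩ Pablo ∩ Oliver: 09:05-10:30, 14:40-15:10, 16:55-18:35.
Summing the common windows: 85 + 30 + 100 = 215 minutes.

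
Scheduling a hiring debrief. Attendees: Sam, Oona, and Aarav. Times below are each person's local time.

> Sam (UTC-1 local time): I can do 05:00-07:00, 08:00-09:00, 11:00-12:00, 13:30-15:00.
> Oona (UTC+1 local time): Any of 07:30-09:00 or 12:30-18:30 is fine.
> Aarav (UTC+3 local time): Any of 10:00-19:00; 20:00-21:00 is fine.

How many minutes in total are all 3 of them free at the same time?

Sam in UTC: 06:00-08:00, 09:00-10:00, 12:00-13:00, 14:30-16:00 (add 1h to convert from UTC-1).
Oona in UTC: 06:30-08:00, 11:30-17:30 (subtract 1h to convert from UTC+1).
Aarav in UTC: 07:00-16:00, 17:00-18:00 (subtract 3h to convert from UTC+3).
Sam ∩ Oona: 06:30-08:00, 12:00-13:00, 14:30-16:00.
Sam ∩ Oona ∩ Aarav: 07:00-08:00, 12:00-13:00, 14:30-16:00.
Summing the common windows: 60 + 60 + 90 = 210 minutes.

210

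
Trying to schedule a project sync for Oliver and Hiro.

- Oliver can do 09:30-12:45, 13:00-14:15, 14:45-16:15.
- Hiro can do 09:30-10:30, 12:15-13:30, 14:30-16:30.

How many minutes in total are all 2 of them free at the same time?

Oliver ∩ Hiro: 09:30-10:30, 12:15-12:45, 13:00-13:30, 14:45-16:15.
So the common availability across everyone is 09:30-10:30, 12:15-12:45, 13:00-13:30, 14:45-16:15.
Summing the common windows: 60 + 30 + 30 + 90 = 210 minutes.

210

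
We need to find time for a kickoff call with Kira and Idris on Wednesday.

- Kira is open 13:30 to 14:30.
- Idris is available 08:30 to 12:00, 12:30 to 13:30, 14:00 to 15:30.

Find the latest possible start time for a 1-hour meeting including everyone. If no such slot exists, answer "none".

Kira ∩ Idris: 14:00-14:30.
No common window is at least 60 minutes long.

none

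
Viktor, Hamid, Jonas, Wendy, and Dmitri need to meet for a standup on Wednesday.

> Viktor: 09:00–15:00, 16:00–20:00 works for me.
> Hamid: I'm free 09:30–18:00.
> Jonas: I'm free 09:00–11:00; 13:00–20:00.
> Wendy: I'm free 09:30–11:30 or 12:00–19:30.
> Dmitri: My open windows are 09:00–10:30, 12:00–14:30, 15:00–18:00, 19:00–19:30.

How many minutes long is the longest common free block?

120

Viktor ∩ Hamid: 09:30-15:00, 16:00-18:00.
Viktor ∩ Hamid ∩ Jonas: 09:30-11:00, 13:00-15:00, 16:00-18:00.
Viktor ∩ Hamid ∩ Jonas ∩ Wendy: 09:30-11:00, 13:00-15:00, 16:00-18:00.
Viktor ∩ Hamid ∩ Jonas ∩ Wendy ∩ Dmitri: 09:30-10:30, 13:00-14:30, 16:00-18:00.
The longest is 16:00-18:00 at 120 minutes.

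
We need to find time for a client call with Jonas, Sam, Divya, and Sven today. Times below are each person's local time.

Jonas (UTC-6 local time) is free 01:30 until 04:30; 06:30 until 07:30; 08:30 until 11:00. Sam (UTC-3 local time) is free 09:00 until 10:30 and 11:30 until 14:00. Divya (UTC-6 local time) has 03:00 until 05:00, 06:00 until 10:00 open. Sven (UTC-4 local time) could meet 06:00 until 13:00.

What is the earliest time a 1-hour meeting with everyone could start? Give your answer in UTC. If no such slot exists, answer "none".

12:30

Jonas in UTC: 07:30-10:30, 12:30-13:30, 14:30-17:00 (add 6h to convert from UTC-6).
Sam in UTC: 12:00-13:30, 14:30-17:00 (add 3h to convert from UTC-3).
Divya in UTC: 09:00-11:00, 12:00-16:00 (add 6h to convert from UTC-6).
Sven in UTC: 10:00-17:00 (add 4h to convert from UTC-4).
Jonas ∩ Sam: 12:30-13:30, 14:30-17:00.
Jonas ∩ Sam ∩ Divya: 12:30-13:30, 14:30-16:00.
Jonas ∩ Sam ∩ Divya ∩ Sven: 12:30-13:30, 14:30-16:00.
The first common window of at least 60 minutes is 12:30-13:30, so the earliest start is 12:30.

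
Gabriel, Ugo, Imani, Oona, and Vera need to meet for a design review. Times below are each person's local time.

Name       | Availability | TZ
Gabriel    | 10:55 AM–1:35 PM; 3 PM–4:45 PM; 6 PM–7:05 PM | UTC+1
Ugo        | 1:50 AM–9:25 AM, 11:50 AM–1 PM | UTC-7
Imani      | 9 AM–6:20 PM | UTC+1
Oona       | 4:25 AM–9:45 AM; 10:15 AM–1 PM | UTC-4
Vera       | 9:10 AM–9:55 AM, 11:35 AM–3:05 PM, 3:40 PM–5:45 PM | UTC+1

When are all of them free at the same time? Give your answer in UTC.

10:35-12:35, 14:40-15:45

Gabriel in UTC: 09:55-12:35, 14:00-15:45, 17:00-18:05 (subtract 1h to convert from UTC+1).
Ugo in UTC: 08:50-16:25, 18:50-20:00 (add 7h to convert from UTC-7).
Imani in UTC: 08:00-17:20 (subtract 1h to convert from UTC+1).
Oona in UTC: 08:25-13:45, 14:15-17:00 (add 4h to convert from UTC-4).
Vera in UTC: 08:10-08:55, 10:35-14:05, 14:40-16:45 (subtract 1h to convert from UTC+1).
Gabriel ∩ Ugo: 09:55-12:35, 14:00-15:45.
Gabriel ∩ Ugo ∩ Imani: 09:55-12:35, 14:00-15:45.
Gabriel ∩ Ugo ∩ Imani ∩ Oona: 09:55-12:35, 14:15-15:45.
Gabriel ∩ Ugo ∩ Imani ∩ Oona ∩ Vera: 10:35-12:35, 14:40-15:45.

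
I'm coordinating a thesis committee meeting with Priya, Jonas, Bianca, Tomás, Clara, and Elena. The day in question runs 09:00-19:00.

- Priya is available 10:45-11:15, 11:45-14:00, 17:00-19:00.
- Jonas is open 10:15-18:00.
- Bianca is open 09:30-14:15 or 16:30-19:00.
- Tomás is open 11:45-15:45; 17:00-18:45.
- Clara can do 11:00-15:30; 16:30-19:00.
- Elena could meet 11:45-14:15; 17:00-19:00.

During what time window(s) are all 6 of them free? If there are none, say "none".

11:45-14:00, 17:00-18:00

Priya ∩ Jonas: 10:45-11:15, 11:45-14:00, 17:00-18:00.
Priya ∩ Jonas ∩ Bianca: 10:45-11:15, 11:45-14:00, 17:00-18:00.
Priya ∩ Jonas ∩ Bianca ∩ Tomás: 11:45-14:00, 17:00-18:00.
Priya ∩ Jonas ∩ Bianca ∩ Tomás ∩ Clara: 11:45-14:00, 17:00-18:00.
Priya ∩ Jonas ∩ Bianca ∩ Tomás ∩ Clara ∩ Elena: 11:45-14:00, 17:00-18:00.
Those are the intersection windows.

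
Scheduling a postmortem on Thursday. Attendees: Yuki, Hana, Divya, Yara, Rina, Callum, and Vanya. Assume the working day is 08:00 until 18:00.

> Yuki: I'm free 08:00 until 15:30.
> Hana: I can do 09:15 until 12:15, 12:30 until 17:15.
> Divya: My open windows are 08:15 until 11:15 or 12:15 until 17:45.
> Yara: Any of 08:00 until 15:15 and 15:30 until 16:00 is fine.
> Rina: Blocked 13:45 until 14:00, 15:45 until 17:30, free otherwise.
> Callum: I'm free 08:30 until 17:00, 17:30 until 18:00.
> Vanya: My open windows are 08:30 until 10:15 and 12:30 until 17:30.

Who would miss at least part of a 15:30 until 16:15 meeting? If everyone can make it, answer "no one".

Yuki free: 08:00-15:30.
Hana free: 09:15-12:15, 12:30-17:15.
Divya free: 08:15-11:15, 12:15-17:45.
Yara free: 08:00-15:15, 15:30-16:00.
Rina free: 08:00-13:45, 14:00-15:45, 17:30-18:00 (invert busy blocks within the working day).
Callum free: 08:30-17:00, 17:30-18:00.
Vanya free: 08:30-10:15, 12:30-17:30.
Yuki: not fully free for 15:30-16:15. Hana: free for 15:30-16:15. Divya: free for 15:30-16:15. Yara: not fully free for 15:30-16:15. Rina: not fully free for 15:30-16:15. Callum: free for 15:30-16:15. Vanya: free for 15:30-16:15.

Rina, Yara, Yuki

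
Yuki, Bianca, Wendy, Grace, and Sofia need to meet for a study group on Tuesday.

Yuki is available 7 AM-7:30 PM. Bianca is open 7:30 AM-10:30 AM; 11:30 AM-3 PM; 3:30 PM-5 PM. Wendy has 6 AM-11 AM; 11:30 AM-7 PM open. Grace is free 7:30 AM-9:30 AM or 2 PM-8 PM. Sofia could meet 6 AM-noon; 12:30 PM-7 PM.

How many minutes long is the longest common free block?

Yuki ∩ Bianca: 07:30-10:30, 11:30-15:00, 15:30-17:00.
Yuki ∩ Bianca ∩ Wendy: 07:30-10:30, 11:30-15:00, 15:30-17:00.
Yuki ∩ Bianca ∩ Wendy ∩ Grace: 07:30-09:30, 14:00-15:00, 15:30-17:00.
Yuki ∩ Bianca ∩ Wendy ∩ Grace ∩ Sofia: 07:30-09:30, 14:00-15:00, 15:30-17:00.
So the common availability across everyone is 07:30-09:30, 14:00-15:00, 15:30-17:00.
The longest is 07:30-09:30 at 120 minutes.

120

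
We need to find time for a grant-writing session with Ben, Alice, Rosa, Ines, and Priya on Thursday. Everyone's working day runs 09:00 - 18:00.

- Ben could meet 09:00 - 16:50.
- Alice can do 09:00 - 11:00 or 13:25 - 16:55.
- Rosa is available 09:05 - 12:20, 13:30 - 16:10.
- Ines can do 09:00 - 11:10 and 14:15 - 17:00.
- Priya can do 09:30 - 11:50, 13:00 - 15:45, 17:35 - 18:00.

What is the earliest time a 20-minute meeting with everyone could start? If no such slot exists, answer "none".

Ben ∩ Alice: 09:00-11:00, 13:25-16:50.
Ben ∩ Alice ∩ Rosa: 09:05-11:00, 13:30-16:10.
Ben ∩ Alice ∩ Rosa ∩ Ines: 09:05-11:00, 14:15-16:10.
Ben ∩ Alice ∩ Rosa ∩ Ines ∩ Priya: 09:30-11:00, 14:15-15:45.
Those are the intersection windows.
The first common window of at least 20 minutes is 09:30-11:00, so the earliest start is 09:30.

09:30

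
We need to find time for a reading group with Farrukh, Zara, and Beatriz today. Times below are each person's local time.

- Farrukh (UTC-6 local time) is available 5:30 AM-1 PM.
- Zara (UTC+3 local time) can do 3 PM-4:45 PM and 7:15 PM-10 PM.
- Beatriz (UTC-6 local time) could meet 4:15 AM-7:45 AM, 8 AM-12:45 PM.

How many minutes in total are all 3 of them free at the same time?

255

Farrukh in UTC: 11:30-19:00 (add 6h to convert from UTC-6).
Zara in UTC: 12:00-13:45, 16:15-19:00 (subtract 3h to convert from UTC+3).
Beatriz in UTC: 10:15-13:45, 14:00-18:45 (add 6h to convert from UTC-6).
Farrukh ∩ Zara: 12:00-13:45, 16:15-19:00.
Farrukh ∩ Zara ∩ Beatriz: 12:00-13:45, 16:15-18:45.
Summing the common windows: 105 + 150 = 255 minutes.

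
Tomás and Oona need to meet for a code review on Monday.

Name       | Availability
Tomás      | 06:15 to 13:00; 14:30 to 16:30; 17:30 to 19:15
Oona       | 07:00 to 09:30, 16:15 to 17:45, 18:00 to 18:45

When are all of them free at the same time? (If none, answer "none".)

07:00-09:30, 16:15-16:30, 17:30-17:45, 18:00-18:45

Tomás ∩ Oona: 07:00-09:30, 16:15-16:30, 17:30-17:45, 18:00-18:45.
Those are the intersection windows.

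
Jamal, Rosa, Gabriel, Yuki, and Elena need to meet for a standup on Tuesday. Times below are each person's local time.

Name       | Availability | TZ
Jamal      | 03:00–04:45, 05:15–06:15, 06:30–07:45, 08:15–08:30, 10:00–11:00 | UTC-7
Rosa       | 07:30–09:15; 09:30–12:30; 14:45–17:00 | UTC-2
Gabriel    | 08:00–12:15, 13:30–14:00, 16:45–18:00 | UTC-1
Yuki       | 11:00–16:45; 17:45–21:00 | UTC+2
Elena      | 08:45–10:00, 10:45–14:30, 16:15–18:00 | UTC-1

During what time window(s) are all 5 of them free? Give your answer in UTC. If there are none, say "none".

10:00-11:00, 12:15-13:15, 17:45-18:00

Jamal in UTC: 10:00-11:45, 12:15-13:15, 13:30-14:45, 15:15-15:30, 17:00-18:00 (add 7h to convert from UTC-7).
Rosa in UTC: 09:30-11:15, 11:30-14:30, 16:45-19:00 (add 2h to convert from UTC-2).
Gabriel in UTC: 09:00-13:15, 14:30-15:00, 17:45-19:00 (add 1h to convert from UTC-1).
Yuki in UTC: 09:00-14:45, 15:45-19:00 (subtract 2h to convert from UTC+2).
Elena in UTC: 09:45-11:00, 11:45-15:30, 17:15-19:00 (add 1h to convert from UTC-1).
Jamal ∩ Rosa: 10:00-11:15, 11:30-11:45, 12:15-13:15, 13:30-14:30, 17:00-18:00.
Jamal ∩ Rosa ∩ Gabriel: 10:00-11:15, 11:30-11:45, 12:15-13:15, 17:45-18:00.
Jamal ∩ Rosa ∩ Gabriel ∩ Yuki: 10:00-11:15, 11:30-11:45, 12:15-13:15, 17:45-18:00.
Jamal ∩ Rosa ∩ Gabriel ∩ Yuki ∩ Elena: 10:00-11:00, 12:15-13:15, 17:45-18:00.
Those are the intersection windows.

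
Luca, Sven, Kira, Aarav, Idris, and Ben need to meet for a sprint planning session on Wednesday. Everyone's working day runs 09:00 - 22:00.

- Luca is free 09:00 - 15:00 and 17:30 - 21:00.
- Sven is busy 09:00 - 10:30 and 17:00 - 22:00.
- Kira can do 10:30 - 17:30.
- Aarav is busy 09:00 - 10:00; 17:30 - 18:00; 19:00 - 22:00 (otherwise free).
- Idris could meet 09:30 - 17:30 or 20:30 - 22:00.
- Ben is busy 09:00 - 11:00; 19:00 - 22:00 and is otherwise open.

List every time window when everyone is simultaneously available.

11:00-15:00

Luca free: 09:00-15:00, 17:30-21:00.
Sven free: 10:30-17:00 (invert busy blocks within the working day).
Kira free: 10:30-17:30.
Aarav free: 10:00-17:30, 18:00-19:00 (invert busy blocks within the working day).
Idris free: 09:30-17:30, 20:30-22:00.
Ben free: 11:00-19:00 (invert busy blocks within the working day).
Luca ∩ Sven: 10:30-15:00.
Luca ∩ Sven ∩ Kira: 10:30-15:00.
Luca ∩ Sven ∩ Kira ∩ Aarav: 10:30-15:00.
Luca ∩ Sven ∩ Kira ∩ Aarav ∩ Idris: 10:30-15:00.
Luca ∩ Sven ∩ Kira ∩ Aarav ∩ Idris ∩ Ben: 11:00-15:00.
So the common availability across everyone is 11:00-15:00.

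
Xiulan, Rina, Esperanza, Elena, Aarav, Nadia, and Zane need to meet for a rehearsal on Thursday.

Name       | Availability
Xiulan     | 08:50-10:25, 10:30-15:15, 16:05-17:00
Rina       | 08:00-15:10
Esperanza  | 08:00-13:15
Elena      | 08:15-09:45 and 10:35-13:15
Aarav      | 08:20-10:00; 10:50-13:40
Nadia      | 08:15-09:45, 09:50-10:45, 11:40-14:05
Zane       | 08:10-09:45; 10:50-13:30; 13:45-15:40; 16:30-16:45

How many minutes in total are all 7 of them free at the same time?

Xiulan ∩ Rina: 08:50-10:25, 10:30-15:10.
Xiulan ∩ Rina ∩ Esperanza: 08:50-10:25, 10:30-13:15.
Xiulan ∩ Rina ∩ Esperanza ∩ Elena: 08:50-09:45, 10:35-13:15.
Xiulan ∩ Rina ∩ Esperanza ∩ Elena ∩ Aarav: 08:50-09:45, 10:50-13:15.
Xiulan ∩ Rina ∩ Esperanza ∩ Elena ∩ Aarav ∩ Nadia: 08:50-09:45, 11:40-13:15.
Xiulan ∩ Rina ∩ Esperanza ∩ Elena ∩ Aarav ∩ Nadia ∩ Zane: 08:50-09:45, 11:40-13:15.
Summing the common windows: 55 + 95 = 150 minutes.

150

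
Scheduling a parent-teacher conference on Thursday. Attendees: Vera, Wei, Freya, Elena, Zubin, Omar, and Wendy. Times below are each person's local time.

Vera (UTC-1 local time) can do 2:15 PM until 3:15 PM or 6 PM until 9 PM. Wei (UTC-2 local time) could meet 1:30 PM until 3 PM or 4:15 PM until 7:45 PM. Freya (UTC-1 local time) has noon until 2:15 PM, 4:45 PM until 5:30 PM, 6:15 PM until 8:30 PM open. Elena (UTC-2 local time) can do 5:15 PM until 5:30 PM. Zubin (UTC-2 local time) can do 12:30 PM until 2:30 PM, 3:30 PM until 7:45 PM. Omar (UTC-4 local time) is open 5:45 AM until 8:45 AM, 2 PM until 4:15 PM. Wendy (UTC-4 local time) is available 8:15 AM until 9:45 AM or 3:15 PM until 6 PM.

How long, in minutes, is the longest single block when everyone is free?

15

Vera in UTC: 15:15-16:15, 19:00-22:00 (add 1h to convert from UTC-1).
Wei in UTC: 15:30-17:00, 18:15-21:45 (add 2h to convert from UTC-2).
Freya in UTC: 13:00-15:15, 17:45-18:30, 19:15-21:30 (add 1h to convert from UTC-1).
Elena in UTC: 19:15-19:30 (add 2h to convert from UTC-2).
Zubin in UTC: 14:30-16:30, 17:30-21:45 (add 2h to convert from UTC-2).
Omar in UTC: 09:45-12:45, 18:00-20:15 (add 4h to convert from UTC-4).
Wendy in UTC: 12:15-13:45, 19:15-22:00 (add 4h to convert from UTC-4).
Vera ∩ Wei: 15:30-16:15, 19:00-21:45.
Vera ∩ Wei ∩ Freya: 19:15-21:30.
Vera ∩ Wei ∩ Freya ∩ Elena: 19:15-19:30.
Vera ∩ Wei ∩ Freya ∩ Elena ∩ Zubin: 19:15-19:30.
Vera ∩ Wei ∩ Freya ∩ Elena ∩ Zubin ∩ Omar: 19:15-19:30.
Vera ∩ Wei ∩ Freya ∩ Elena ∩ Zubin ∩ Omar ∩ Wendy: 19:15-19:30.
So the common availability across everyone is 19:15-19:30.
The longest is 19:15-19:30 at 15 minutes.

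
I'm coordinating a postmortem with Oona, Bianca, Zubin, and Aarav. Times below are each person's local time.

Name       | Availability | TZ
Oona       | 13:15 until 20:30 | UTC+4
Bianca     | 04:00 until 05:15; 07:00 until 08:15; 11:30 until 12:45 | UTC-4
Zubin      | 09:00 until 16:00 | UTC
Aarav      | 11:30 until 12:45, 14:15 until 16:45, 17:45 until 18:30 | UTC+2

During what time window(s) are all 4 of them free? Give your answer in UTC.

Oona in UTC: 09:15-16:30 (subtract 4h to convert from UTC+4).
Bianca in UTC: 08:00-09:15, 11:00-12:15, 15:30-16:45 (add 4h to convert from UTC-4).
Zubin in UTC: 09:00-16:00.
Aarav in UTC: 09:30-10:45, 12:15-14:45, 15:45-16:30 (subtract 2h to convert from UTC+2).
Oona ∩ Bianca: 11:00-12:15, 15:30-16:30.
Oona ∩ Bianca ∩ Zubin: 11:00-12:15, 15:30-16:00.
Oona ∩ Bianca ∩ Zubin ∩ Aarav: 15:45-16:00.

15:45-16:00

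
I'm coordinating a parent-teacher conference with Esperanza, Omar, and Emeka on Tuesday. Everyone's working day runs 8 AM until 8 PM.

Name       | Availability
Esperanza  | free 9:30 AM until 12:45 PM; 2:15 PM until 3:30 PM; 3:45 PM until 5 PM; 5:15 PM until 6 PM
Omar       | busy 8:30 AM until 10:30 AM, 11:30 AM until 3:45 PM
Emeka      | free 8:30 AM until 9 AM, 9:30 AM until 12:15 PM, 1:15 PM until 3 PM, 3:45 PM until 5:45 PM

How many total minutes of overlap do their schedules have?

Esperanza free: 09:30-12:45, 14:15-15:30, 15:45-17:00, 17:15-18:00.
Omar free: 08:00-08:30, 10:30-11:30, 15:45-20:00 (invert busy blocks within the working day).
Emeka free: 08:30-09:00, 09:30-12:15, 13:15-15:00, 15:45-17:45.
Esperanza ∩ Omar: 10:30-11:30, 15:45-17:00, 17:15-18:00.
Esperanza ∩ Omar ∩ Emeka: 10:30-11:30, 15:45-17:00, 17:15-17:45.
Summing the common windows: 60 + 75 + 30 = 165 minutes.

165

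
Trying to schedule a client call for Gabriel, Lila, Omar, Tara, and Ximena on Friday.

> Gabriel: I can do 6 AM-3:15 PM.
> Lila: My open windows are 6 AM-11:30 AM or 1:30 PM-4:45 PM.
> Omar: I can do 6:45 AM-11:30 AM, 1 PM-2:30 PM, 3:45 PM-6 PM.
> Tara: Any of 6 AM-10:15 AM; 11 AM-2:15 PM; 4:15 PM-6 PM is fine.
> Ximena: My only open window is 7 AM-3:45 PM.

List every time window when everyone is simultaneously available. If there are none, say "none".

Gabriel ∩ Lila: 06:00-11:30, 13:30-15:15.
Gabriel ∩ Lila ∩ Omar: 06:45-11:30, 13:30-14:30.
Gabriel ∩ Lila ∩ Omar ∩ Tara: 06:45-10:15, 11:00-11:30, 13:30-14:15.
Gabriel ∩ Lila ∩ Omar ∩ Tara ∩ Ximena: 07:00-10:15, 11:00-11:30, 13:30-14:15.

07:00-10:15, 11:00-11:30, 13:30-14:15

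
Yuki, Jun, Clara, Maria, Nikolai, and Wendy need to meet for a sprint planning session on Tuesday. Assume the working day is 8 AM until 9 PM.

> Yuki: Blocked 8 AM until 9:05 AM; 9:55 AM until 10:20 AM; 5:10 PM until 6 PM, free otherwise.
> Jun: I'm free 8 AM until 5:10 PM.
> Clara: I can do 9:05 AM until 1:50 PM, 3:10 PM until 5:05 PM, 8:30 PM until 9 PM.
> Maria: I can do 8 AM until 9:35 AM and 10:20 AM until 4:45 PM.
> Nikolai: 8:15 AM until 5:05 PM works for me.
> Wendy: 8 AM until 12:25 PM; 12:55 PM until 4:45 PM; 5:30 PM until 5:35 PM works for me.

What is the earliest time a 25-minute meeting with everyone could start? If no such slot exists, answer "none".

Yuki free: 09:05-09:55, 10:20-17:10, 18:00-21:00 (invert busy blocks within the working day).
Jun free: 08:00-17:10.
Clara free: 09:05-13:50, 15:10-17:05, 20:30-21:00.
Maria free: 08:00-09:35, 10:20-16:45.
Nikolai free: 08:15-17:05.
Wendy free: 08:00-12:25, 12:55-16:45, 17:30-17:35.
Yuki ∩ Jun: 09:05-09:55, 10:20-17:10.
Yuki ∩ Jun ∩ Clara: 09:05-09:55, 10:20-13:50, 15:10-17:05.
Yuki ∩ Jun ∩ Clara ∩ Maria: 09:05-09:35, 10:20-13:50, 15:10-16:45.
Yuki ∩ Jun ∩ Clara ∩ Maria ∩ Nikolai: 09:05-09:35, 10:20-13:50, 15:10-16:45.
Yuki ∩ Jun ∩ Clara ∩ Maria ∩ Nikolai ∩ Wendy: 09:05-09:35, 10:20-12:25, 12:55-13:50, 15:10-16:45.
The first common window of at least 25 minutes is 09:05-09:35, so the earliest start is 09:05.

09:05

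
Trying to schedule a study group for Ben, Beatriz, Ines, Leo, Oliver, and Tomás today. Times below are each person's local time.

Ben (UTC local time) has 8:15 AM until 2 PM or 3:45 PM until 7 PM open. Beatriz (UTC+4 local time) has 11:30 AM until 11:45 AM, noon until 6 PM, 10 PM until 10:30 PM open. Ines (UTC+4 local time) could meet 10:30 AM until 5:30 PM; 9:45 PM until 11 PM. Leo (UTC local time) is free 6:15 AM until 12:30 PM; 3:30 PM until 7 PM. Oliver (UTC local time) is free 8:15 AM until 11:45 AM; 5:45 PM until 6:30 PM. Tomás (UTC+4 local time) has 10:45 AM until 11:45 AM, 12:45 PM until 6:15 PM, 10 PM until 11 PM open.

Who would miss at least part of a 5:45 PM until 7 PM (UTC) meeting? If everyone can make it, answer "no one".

Beatriz, Oliver, Tomás

Ben in UTC: 08:15-14:00, 15:45-19:00.
Beatriz in UTC: 07:30-07:45, 08:00-14:00, 18:00-18:30 (subtract 4h to convert from UTC+4).
Ines in UTC: 06:30-13:30, 17:45-19:00 (subtract 4h to convert from UTC+4).
Leo in UTC: 06:15-12:30, 15:30-19:00.
Oliver in UTC: 08:15-11:45, 17:45-18:30.
Tomás in UTC: 06:45-07:45, 08:45-14:15, 18:00-19:00 (subtract 4h to convert from UTC+4).
Ben: free for 17:45-19:00. Beatriz: not fully free for 17:45-19:00. Ines: free for 17:45-19:00. Leo: free for 17:45-19:00. Oliver: not fully free for 17:45-19:00. Tomás: not fully free for 17:45-19:00.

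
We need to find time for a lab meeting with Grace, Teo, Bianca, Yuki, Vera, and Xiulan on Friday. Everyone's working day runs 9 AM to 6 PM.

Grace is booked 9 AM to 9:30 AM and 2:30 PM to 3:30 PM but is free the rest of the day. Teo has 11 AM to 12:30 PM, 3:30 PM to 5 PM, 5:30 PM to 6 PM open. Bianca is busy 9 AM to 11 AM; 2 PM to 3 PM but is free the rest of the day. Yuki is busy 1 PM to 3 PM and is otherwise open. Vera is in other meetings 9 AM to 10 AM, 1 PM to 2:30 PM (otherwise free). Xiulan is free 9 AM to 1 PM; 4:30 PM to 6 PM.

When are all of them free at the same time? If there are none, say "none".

11:00-12:30, 16:30-17:00, 17:30-18:00

Grace free: 09:30-14:30, 15:30-18:00 (invert busy blocks within the working day).
Teo free: 11:00-12:30, 15:30-17:00, 17:30-18:00.
Bianca free: 11:00-14:00, 15:00-18:00 (invert busy blocks within the working day).
Yuki free: 09:00-13:00, 15:00-18:00 (invert busy blocks within the working day).
Vera free: 10:00-13:00, 14:30-18:00 (invert busy blocks within the working day).
Xiulan free: 09:00-13:00, 16:30-18:00.
Grace ∩ Teo: 11:00-12:30, 15:30-17:00, 17:30-18:00.
Grace ∩ Teo ∩ Bianca: 11:00-12:30, 15:30-17:00, 17:30-18:00.
Grace ∩ Teo ∩ Bianca ∩ Yuki: 11:00-12:30, 15:30-17:00, 17:30-18:00.
Grace ∩ Teo ∩ Bianca ∩ Yuki ∩ Vera: 11:00-12:30, 15:30-17:00, 17:30-18:00.
Grace ∩ Teo ∩ Bianca ∩ Yuki ∩ Vera ∩ Xiulan: 11:00-12:30, 16:30-17:00, 17:30-18:00.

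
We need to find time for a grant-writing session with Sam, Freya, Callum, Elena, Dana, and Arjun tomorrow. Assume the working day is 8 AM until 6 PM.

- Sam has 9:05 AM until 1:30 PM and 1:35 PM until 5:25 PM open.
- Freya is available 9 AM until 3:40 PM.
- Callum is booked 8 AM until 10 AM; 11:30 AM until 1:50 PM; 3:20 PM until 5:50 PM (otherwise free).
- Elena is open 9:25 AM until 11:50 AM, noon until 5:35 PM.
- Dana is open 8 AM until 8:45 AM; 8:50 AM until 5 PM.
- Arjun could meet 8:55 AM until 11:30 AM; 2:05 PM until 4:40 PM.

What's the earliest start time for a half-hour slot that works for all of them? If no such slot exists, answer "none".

Sam free: 09:05-13:30, 13:35-17:25.
Freya free: 09:00-15:40.
Callum free: 10:00-11:30, 13:50-15:20, 17:50-18:00 (invert busy blocks within the working day).
Elena free: 09:25-11:50, 12:00-17:35.
Dana free: 08:00-08:45, 08:50-17:00.
Arjun free: 08:55-11:30, 14:05-16:40.
Sam ∩ Freya: 09:05-13:30, 13:35-15:40.
Sam ∩ Freya ∩ Callum: 10:00-11:30, 13:50-15:20.
Sam ∩ Freya ∩ Callum ∩ Elena: 10:00-11:30, 13:50-15:20.
Sam ∩ Freya ∩ Callum ∩ Elena ∩ Dana: 10:00-11:30, 13:50-15:20.
Sam ∩ Freya ∩ Callum ∩ Elena ∩ Dana ∩ Arjun: 10:00-11:30, 14:05-15:20.
Those are the intersection windows.
The first common window of at least 30 minutes is 10:00-11:30, so the earliest start is 10:00.

10:00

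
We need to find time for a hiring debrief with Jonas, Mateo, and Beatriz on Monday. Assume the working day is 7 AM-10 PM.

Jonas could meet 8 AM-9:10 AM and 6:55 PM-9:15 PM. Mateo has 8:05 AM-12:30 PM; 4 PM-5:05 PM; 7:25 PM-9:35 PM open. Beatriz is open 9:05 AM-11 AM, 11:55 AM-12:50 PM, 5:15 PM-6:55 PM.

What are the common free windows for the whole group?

09:05-09:10

Jonas ∩ Mateo: 08:05-09:10, 19:25-21:15.
Jonas ∩ Mateo ∩ Beatriz: 09:05-09:10.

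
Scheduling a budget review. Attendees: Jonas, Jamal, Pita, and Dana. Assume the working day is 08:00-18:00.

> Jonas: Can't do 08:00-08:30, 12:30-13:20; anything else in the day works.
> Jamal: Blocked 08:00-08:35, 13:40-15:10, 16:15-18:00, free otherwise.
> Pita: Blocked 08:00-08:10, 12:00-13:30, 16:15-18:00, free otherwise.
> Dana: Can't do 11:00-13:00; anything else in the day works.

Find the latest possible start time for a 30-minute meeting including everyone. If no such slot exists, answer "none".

Jonas free: 08:30-12:30, 13:20-18:00 (invert busy blocks within the working day).
Jamal free: 08:35-13:40, 15:10-16:15 (invert busy blocks within the working day).
Pita free: 08:10-12:00, 13:30-16:15 (invert busy blocks within the working day).
Dana free: 08:00-11:00, 13:00-18:00 (invert busy blocks within the working day).
Jonas ∩ Jamal: 08:35-12:30, 13:20-13:40, 15:10-16:15.
Jonas ∩ Jamal ∩ Pita: 08:35-12:00, 13:30-13:40, 15:10-16:15.
Jonas ∩ Jamal ∩ Pita ∩ Dana: 08:35-11:00, 13:30-13:40, 15:10-16:15.
So the common availability across everyone is 08:35-11:00, 13:30-13:40, 15:10-16:15.
The last common window of at least 30 minutes is 15:10-16:15; a 30-minute meeting can start as late as 15:45 and still end by 16:15.

15:45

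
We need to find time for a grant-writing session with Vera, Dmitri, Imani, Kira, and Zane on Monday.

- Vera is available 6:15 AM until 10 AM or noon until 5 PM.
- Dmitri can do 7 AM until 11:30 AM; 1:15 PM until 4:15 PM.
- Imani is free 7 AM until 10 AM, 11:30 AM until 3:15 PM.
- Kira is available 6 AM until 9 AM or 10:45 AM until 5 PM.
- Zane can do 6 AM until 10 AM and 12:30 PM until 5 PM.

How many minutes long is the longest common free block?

120

Vera ∩ Dmitri: 07:00-10:00, 13:15-16:15.
Vera ∩ Dmitri ∩ Imani: 07:00-10:00, 13:15-15:15.
Vera ∩ Dmitri ∩ Imani ∩ Kira: 07:00-09:00, 13:15-15:15.
Vera ∩ Dmitri ∩ Imani ∩ Kira ∩ Zane: 07:00-09:00, 13:15-15:15.
Those are the intersection windows.
The longest is 07:00-09:00 at 120 minutes.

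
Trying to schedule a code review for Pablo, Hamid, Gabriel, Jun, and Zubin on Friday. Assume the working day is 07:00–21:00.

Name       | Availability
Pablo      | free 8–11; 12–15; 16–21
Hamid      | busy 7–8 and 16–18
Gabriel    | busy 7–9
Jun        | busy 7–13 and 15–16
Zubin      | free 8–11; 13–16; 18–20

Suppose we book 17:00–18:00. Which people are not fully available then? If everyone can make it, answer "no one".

Hamid, Zubin

Pablo free: 08:00-11:00, 12:00-15:00, 16:00-21:00.
Hamid free: 08:00-16:00, 18:00-21:00 (invert busy blocks within the working day).
Gabriel free: 09:00-21:00 (invert busy blocks within the working day).
Jun free: 13:00-15:00, 16:00-21:00 (invert busy blocks within the working day).
Zubin free: 08:00-11:00, 13:00-16:00, 18:00-20:00.
Pablo: free for 17:00-18:00. Hamid: not fully free for 17:00-18:00. Gabriel: free for 17:00-18:00. Jun: free for 17:00-18:00. Zubin: not fully free for 17:00-18:00.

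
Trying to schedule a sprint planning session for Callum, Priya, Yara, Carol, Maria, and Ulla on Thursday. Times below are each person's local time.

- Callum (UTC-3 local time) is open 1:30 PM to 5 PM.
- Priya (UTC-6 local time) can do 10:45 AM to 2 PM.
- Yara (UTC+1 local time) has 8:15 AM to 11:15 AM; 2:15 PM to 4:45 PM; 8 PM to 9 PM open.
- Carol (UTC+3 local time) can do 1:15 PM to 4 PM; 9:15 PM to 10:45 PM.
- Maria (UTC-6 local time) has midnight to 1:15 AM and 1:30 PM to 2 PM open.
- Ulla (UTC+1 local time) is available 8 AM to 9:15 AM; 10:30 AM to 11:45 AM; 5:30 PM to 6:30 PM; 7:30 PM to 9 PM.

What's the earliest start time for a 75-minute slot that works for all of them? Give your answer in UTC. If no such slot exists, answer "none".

none

Callum in UTC: 16:30-20:00 (add 3h to convert from UTC-3).
Priya in UTC: 16:45-20:00 (add 6h to convert from UTC-6).
Yara in UTC: 07:15-10:15, 13:15-15:45, 19:00-20:00 (subtract 1h to convert from UTC+1).
Carol in UTC: 10:15-13:00, 18:15-19:45 (subtract 3h to convert from UTC+3).
Maria in UTC: 06:00-07:15, 19:30-20:00 (add 6h to convert from UTC-6).
Ulla in UTC: 07:00-08:15, 09:30-10:45, 16:30-17:30, 18:30-20:00 (subtract 1h to convert from UTC+1).
Callum ∩ Priya: 16:45-20:00.
Callum ∩ Priya ∩ Yara: 19:00-20:00.
Callum ∩ Priya ∩ Yara ∩ Carol: 19:00-19:45.
Callum ∩ Priya ∩ Yara ∩ Carol ∩ Maria: 19:30-19:45.
Callum ∩ Priya ∩ Yara ∩ Carol ∩ Maria ∩ Ulla: 19:30-19:45.
Those are the intersection windows.
No common window is at least 75 minutes long.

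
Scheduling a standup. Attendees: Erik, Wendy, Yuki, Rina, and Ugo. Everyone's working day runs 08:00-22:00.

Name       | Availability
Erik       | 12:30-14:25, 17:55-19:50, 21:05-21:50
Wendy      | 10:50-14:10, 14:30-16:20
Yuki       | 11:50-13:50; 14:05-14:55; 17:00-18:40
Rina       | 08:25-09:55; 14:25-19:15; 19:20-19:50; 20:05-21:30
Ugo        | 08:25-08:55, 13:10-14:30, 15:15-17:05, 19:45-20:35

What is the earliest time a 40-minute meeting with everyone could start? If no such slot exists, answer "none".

none

Erik ∩ Wendy: 12:30-14:10.
Erik ∩ Wendy ∩ Yuki: 12:30-13:50, 14:05-14:10.
Erik ∩ Wendy ∩ Yuki ∩ Rina: ∅.
Erik ∩ Wendy ∩ Yuki ∩ Rina ∩ Ugo: ∅.
There is no time when everyone is free.
No common window is at least 40 minutes long.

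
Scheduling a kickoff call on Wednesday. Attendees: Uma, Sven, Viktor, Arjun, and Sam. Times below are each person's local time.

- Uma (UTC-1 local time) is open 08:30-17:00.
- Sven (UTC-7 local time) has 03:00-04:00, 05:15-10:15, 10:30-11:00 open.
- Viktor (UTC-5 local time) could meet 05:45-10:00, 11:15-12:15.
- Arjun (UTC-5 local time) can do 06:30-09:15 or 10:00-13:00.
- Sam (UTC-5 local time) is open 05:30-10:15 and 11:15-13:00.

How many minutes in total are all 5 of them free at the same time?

180

Uma in UTC: 09:30-18:00 (add 1h to convert from UTC-1).
Sven in UTC: 10:00-11:00, 12:15-17:15, 17:30-18:00 (add 7h to convert from UTC-7).
Viktor in UTC: 10:45-15:00, 16:15-17:15 (add 5h to convert from UTC-5).
Arjun in UTC: 11:30-14:15, 15:00-18:00 (add 5h to convert from UTC-5).
Sam in UTC: 10:30-15:15, 16:15-18:00 (add 5h to convert from UTC-5).
Uma ∩ Sven: 10:00-11:00, 12:15-17:15, 17:30-18:00.
Uma ∩ Sven ∩ Viktor: 10:45-11:00, 12:15-15:00, 16:15-17:15.
Uma ∩ Sven ∩ Viktor ∩ Arjun: 12:15-14:15, 16:15-17:15.
Uma ∩ Sven ∩ Viktor ∩ Arjun ∩ Sam: 12:15-14:15, 16:15-17:15.
So the common availability across everyone is 12:15-14:15, 16:15-17:15.
Summing the common windows: 120 + 60 = 180 minutes.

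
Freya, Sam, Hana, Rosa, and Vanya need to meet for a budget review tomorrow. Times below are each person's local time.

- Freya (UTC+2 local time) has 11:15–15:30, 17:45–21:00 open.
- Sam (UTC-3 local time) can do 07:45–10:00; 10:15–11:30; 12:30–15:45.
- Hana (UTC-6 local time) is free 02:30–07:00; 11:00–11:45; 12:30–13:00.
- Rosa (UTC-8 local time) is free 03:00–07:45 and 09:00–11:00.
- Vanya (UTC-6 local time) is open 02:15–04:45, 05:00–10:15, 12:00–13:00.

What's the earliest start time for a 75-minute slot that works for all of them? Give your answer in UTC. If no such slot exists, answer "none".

Freya in UTC: 09:15-13:30, 15:45-19:00 (subtract 2h to convert from UTC+2).
Sam in UTC: 10:45-13:00, 13:15-14:30, 15:30-18:45 (add 3h to convert from UTC-3).
Hana in UTC: 08:30-13:00, 17:00-17:45, 18:30-19:00 (add 6h to convert from UTC-6).
Rosa in UTC: 11:00-15:45, 17:00-19:00 (add 8h to convert from UTC-8).
Vanya in UTC: 08:15-10:45, 11:00-16:15, 18:00-19:00 (add 6h to convert from UTC-6).
Freya ∩ Sam: 10:45-13:00, 13:15-13:30, 15:45-18:45.
Freya ∩ Sam ∩ Hana: 10:45-13:00, 17:00-17:45, 18:30-18:45.
Freya ∩ Sam ∩ Hana ∩ Rosa: 11:00-13:00, 17:00-17:45, 18:30-18:45.
Freya ∩ Sam ∩ Hana ∩ Rosa ∩ Vanya: 11:00-13:00, 18:30-18:45.
Those are the intersection windows.
The first common window of at least 75 minutes is 11:00-13:00, so the earliest start is 11:00.

11:00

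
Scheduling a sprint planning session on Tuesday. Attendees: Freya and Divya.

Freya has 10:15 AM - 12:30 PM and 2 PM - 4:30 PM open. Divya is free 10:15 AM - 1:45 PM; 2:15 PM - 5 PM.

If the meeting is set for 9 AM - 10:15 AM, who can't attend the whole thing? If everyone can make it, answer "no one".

Freya: not fully free for 09:00-10:15. Divya: not fully free for 09:00-10:15.

Divya, Freya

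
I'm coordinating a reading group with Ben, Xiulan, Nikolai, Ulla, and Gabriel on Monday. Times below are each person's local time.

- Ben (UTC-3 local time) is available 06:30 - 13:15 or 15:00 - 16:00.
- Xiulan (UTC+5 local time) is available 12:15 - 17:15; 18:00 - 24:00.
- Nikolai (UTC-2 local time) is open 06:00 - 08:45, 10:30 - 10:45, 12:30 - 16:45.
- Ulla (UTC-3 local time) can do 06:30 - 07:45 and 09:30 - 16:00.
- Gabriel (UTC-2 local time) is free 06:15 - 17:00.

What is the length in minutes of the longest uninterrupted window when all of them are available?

105

Ben in UTC: 09:30-16:15, 18:00-19:00 (add 3h to convert from UTC-3).
Xiulan in UTC: 07:15-12:15, 13:00-19:00 (subtract 5h to convert from UTC+5).
Nikolai in UTC: 08:00-10:45, 12:30-12:45, 14:30-18:45 (add 2h to convert from UTC-2).
Ulla in UTC: 09:30-10:45, 12:30-19:00 (add 3h to convert from UTC-3).
Gabriel in UTC: 08:15-19:00 (add 2h to convert from UTC-2).
Ben ∩ Xiulan: 09:30-12:15, 13:00-16:15, 18:00-19:00.
Ben ∩ Xiulan ∩ Nikolai: 09:30-10:45, 14:30-16:15, 18:00-18:45.
Ben ∩ Xiulan ∩ Nikolai ∩ Ulla: 09:30-10:45, 14:30-16:15, 18:00-18:45.
Ben ∩ Xiulan ∩ Nikolai ∩ Ulla ∩ Gabriel: 09:30-10:45, 14:30-16:15, 18:00-18:45.
The longest is 14:30-16:15 at 105 minutes.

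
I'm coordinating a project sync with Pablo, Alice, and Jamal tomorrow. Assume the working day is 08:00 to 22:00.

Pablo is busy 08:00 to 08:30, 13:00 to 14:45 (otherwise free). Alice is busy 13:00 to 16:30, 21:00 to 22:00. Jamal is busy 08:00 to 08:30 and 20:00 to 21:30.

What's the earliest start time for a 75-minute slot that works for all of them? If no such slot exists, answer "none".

Pablo free: 08:30-13:00, 14:45-22:00 (invert busy blocks within the working day).
Alice free: 08:00-13:00, 16:30-21:00 (invert busy blocks within the working day).
Jamal free: 08:30-20:00, 21:30-22:00 (invert busy blocks within the working day).
Pablo ∩ Alice: 08:30-13:00, 16:30-21:00.
Pablo ∩ Alice ∩ Jamal: 08:30-13:00, 16:30-20:00.
So the common availability across everyone is 08:30-13:00, 16:30-20:00.
The first common window of at least 75 minutes is 08:30-13:00, so the earliest start is 08:30.

08:30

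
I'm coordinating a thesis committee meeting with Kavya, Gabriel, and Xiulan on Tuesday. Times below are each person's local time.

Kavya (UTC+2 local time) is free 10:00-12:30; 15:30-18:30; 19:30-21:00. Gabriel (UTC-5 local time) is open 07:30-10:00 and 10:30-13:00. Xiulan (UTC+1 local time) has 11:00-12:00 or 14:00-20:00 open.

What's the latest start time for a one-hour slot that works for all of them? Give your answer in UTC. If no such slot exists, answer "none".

15:30

Kavya in UTC: 08:00-10:30, 13:30-16:30, 17:30-19:00 (subtract 2h to convert from UTC+2).
Gabriel in UTC: 12:30-15:00, 15:30-18:00 (add 5h to convert from UTC-5).
Xiulan in UTC: 10:00-11:00, 13:00-19:00 (subtract 1h to convert from UTC+1).
Kavya ∩ Gabriel: 13:30-15:00, 15:30-16:30, 17:30-18:00.
Kavya ∩ Gabriel ∩ Xiulan: 13:30-15:00, 15:30-16:30, 17:30-18:00.
The last common window of at least 60 minutes is 15:30-16:30; a 60-minute meeting can start as late as 15:30 and still end by 16:30.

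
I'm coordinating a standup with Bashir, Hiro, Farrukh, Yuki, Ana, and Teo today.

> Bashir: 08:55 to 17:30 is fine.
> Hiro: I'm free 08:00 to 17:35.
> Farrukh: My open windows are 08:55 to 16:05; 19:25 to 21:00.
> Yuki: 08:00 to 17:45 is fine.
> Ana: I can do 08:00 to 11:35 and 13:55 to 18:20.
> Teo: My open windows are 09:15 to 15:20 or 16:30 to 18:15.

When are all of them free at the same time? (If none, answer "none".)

Bashir ∩ Hiro: 08:55-17:30.
Bashir ∩ Hiro ∩ Farrukh: 08:55-16:05.
Bashir ∩ Hiro ∩ Farrukh ∩ Yuki: 08:55-16:05.
Bashir ∩ Hiro ∩ Farrukh ∩ Yuki ∩ Ana: 08:55-11:35, 13:55-16:05.
Bashir ∩ Hiro ∩ Farrukh ∩ Yuki ∩ Ana ∩ Teo: 09:15-11:35, 13:55-15:20.

09:15-11:35, 13:55-15:20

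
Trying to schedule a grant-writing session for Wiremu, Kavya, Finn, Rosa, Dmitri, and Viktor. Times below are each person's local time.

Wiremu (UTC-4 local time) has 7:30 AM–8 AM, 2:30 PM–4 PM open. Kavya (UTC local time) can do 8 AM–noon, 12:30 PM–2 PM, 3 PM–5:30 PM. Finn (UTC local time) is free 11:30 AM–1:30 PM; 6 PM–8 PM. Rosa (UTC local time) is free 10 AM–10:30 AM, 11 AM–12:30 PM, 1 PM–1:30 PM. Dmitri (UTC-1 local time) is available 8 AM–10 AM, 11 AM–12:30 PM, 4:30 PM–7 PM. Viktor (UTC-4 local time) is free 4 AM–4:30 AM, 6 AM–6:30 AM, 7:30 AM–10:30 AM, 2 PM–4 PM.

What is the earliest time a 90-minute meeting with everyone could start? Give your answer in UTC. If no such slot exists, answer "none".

none

Wiremu in UTC: 11:30-12:00, 18:30-20:00 (add 4h to convert from UTC-4).
Kavya in UTC: 08:00-12:00, 12:30-14:00, 15:00-17:30.
Finn in UTC: 11:30-13:30, 18:00-20:00.
Rosa in UTC: 10:00-10:30, 11:00-12:30, 13:00-13:30.
Dmitri in UTC: 09:00-11:00, 12:00-13:30, 17:30-20:00 (add 1h to convert from UTC-1).
Viktor in UTC: 08:00-08:30, 10:00-10:30, 11:30-14:30, 18:00-20:00 (add 4h to convert from UTC-4).
Wiremu ∩ Kavya: 11:30-12:00.
Wiremu ∩ Kavya ∩ Finn: 11:30-12:00.
Wiremu ∩ Kavya ∩ Finn ∩ Rosa: 11:30-12:00.
Wiremu ∩ Kavya ∩ Finn ∩ Rosa ∩ Dmitri: ∅.
Wiremu ∩ Kavya ∩ Finn ∩ Rosa ∩ Dmitri ∩ Viktor: ∅.
There is no time when everyone is free.
No common window is at least 90 minutes long.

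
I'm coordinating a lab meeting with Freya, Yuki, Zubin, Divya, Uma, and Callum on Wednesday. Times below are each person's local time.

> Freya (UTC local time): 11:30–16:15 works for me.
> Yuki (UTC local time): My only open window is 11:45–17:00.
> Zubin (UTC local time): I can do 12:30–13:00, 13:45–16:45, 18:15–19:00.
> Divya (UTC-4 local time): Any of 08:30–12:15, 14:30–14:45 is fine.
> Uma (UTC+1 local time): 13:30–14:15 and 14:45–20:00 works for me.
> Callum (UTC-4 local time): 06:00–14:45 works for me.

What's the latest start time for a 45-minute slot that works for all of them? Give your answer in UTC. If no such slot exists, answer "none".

15:30

Freya in UTC: 11:30-16:15.
Yuki in UTC: 11:45-17:00.
Zubin in UTC: 12:30-13:00, 13:45-16:45, 18:15-19:00.
Divya in UTC: 12:30-16:15, 18:30-18:45 (add 4h to convert from UTC-4).
Uma in UTC: 12:30-13:15, 13:45-19:00 (subtract 1h to convert from UTC+1).
Callum in UTC: 10:00-18:45 (add 4h to convert from UTC-4).
Freya ∩ Yuki: 11:45-16:15.
Freya ∩ Yuki ∩ Zubin: 12:30-13:00, 13:45-16:15.
Freya ∩ Yuki ∩ Zubin ∩ Divya: 12:30-13:00, 13:45-16:15.
Freya ∩ Yuki ∩ Zubin ∩ Divya ∩ Uma: 12:30-13:00, 13:45-16:15.
Freya ∩ Yuki ∩ Zubin ∩ Divya ∩ Uma ∩ Callum: 12:30-13:00, 13:45-16:15.
The last common window of at least 45 minutes is 13:45-16:15; a 45-minute meeting can start as late as 15:30 and still end by 16:15.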